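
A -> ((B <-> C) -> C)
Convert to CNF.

A -> ((B <-> C) -> C)
≡ ~A | ((B <-> C) -> C)   — eliminate ->
≡ ~A | ~(B <-> C) | C   — eliminate ->
≡ ~A | ~((B -> C) & (C -> B)) | C   — eliminate <->
≡ ~A | ~((~B | C) & (C -> B)) | C   — eliminate ->
≡ ~A | ~((~B | C) & (~C | B)) | C   — eliminate ->
≡ ~A | ~(~B | C) | ~(~C | B) | C   — De Morgan
≡ ~A | (~~B & ~C) | ~(~C | B) | C   — De Morgan
≡ ~A | (B & ~C) | ~(~C | B) | C   — double negation
≡ ~A | (B & ~C) | (~~C & ~B) | C   — De Morgan
≡ ~A | (B & ~C) | (C & ~B) | C   — double negation
≡ (~A | B | C | C) & (~A | B | ~B | C) & (~A | ~C | C | C) & (~A | ~C | ~B | C)   — distribute | over &
≡ ~A | B | C   — simplify

~A | B | C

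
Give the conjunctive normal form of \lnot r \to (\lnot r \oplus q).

r \lor \lnot q

\lnot r \to (\lnot r \oplus q)
⇔ \lnot \lnot r \lor (\lnot r \oplus q)   [eliminate \to]
⇔ \lnot \lnot r \lor ((\lnot r \lor q) \land \lnot (\lnot r \land q))   [expand \oplus]
⇔ r \lor ((\lnot r \lor q) \land \lnot (\lnot r \land q))   [double negation]
⇔ r \lor ((\lnot r \lor q) \land (\lnot \lnot r \lor \lnot q))   [De Morgan]
⇔ r \lor ((\lnot r \lor q) \land (r \lor \lnot q))   [double negation]
⇔ (r \lor \lnot r \lor q) \land (r \lor r \lor \lnot q)   [distribute \lor over \land]
⇔ r \lor \lnot q   [simplify]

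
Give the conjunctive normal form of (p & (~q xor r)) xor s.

(p | s) & (~q | r | s) & (q | ~r | s) & (~p | q | r | ~s) & (~p | ~r | ~q | ~s)

(p & (~q xor r)) xor s
⇔ ((p & (~q xor r)) | s) & ~(p & (~q xor r) & s)   [expand xor]
⇔ ((p & (~q | r) & ~(~q & r)) | s) & ~(p & (~q xor r) & s)   [expand xor]
⇔ ((p & (~q | r) & ~(~q & r)) | s) & ~(p & (~q | r) & ~(~q & r) & s)   [expand xor]
⇔ ((p & (~q | r) & (~~q | ~r)) | s) & ~(p & (~q | r) & ~(~q & r) & s)   [De Morgan]
⇔ ((p & (~q | r) & (q | ~r)) | s) & ~(p & (~q | r) & ~(~q & r) & s)   [double negation]
⇔ ((p & (~q | r) & (q | ~r)) | s) & (~p | ~(~q | r) | ~~(~q & r) | ~s)   [De Morgan]
⇔ ((p & (~q | r) & (q | ~r)) | s) & (~p | (~~q & ~r) | ~~(~q & r) | ~s)   [De Morgan]
⇔ ((p & (~q | r) & (q | ~r)) | s) & (~p | (q & ~r) | ~~(~q & r) | ~s)   [double negation]
⇔ ((p & (~q | r) & (q | ~r)) | s) & (~p | (q & ~r) | (~q & r) | ~s)   [double negation]
⇔ (p | s) & (~q | r | s) & (q | ~r | s) & (~p | q | ~q | ~s) & (~p | q | r | ~s) & (~p | ~r | ~q | ~s) & (~p | ~r | r | ~s)   [distribute | over &]
⇔ (p | s) & (~q | r | s) & (q | ~r | s) & (~p | q | r | ~s) & (~p | ~r | ~q | ~s)   [simplify]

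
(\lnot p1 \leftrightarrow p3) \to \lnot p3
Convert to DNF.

(\lnot p1 \leftrightarrow p3) \to \lnot p3
⇔ \lnot (\lnot p1 \leftrightarrow p3) \lor \lnot p3
⇔ \lnot ((\lnot p1 \to p3) \land (p3 \to \lnot p1)) \lor \lnot p3
⇔ \lnot ((\lnot \lnot p1 \lor p3) \land (p3 \to \lnot p1)) \lor \lnot p3
⇔ \lnot ((\lnot \lnot p1 \lor p3) \land (\lnot p3 \lor \lnot p1)) \lor \lnot p3
⇔ \lnot (\lnot \lnot p1 \lor p3) \lor \lnot (\lnot p3 \lor \lnot p1) \lor \lnot p3
⇔ (\lnot \lnot \lnot p1 \land \lnot p3) \lor \lnot (\lnot p3 \lor \lnot p1) \lor \lnot p3
⇔ (\lnot p1 \land \lnot p3) \lor \lnot (\lnot p3 \lor \lnot p1) \lor \lnot p3
⇔ (\lnot p1 \land \lnot p3) \lor (\lnot \lnot p3 \land \lnot \lnot p1) \lor \lnot p3
⇔ (\lnot p1 \land \lnot p3) \lor (p3 \land \lnot \lnot p1) \lor \lnot p3
⇔ (\lnot p1 \land \lnot p3) \lor (p3 \land p1) \lor \lnot p3
⇔ (p3 \land p1) \lor \lnot p3

(p3 \land p1) \lor \lnot p3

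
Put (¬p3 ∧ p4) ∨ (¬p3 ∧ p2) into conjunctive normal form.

(¬p3 ∧ p4) ∨ (¬p3 ∧ p2)
= (¬p3 ∨ ¬p3) ∧ (¬p3 ∨ p2) ∧ (p4 ∨ ¬p3) ∧ (p4 ∨ p2)   [distribute ∨ over ∧]
= ¬p3 ∧ (p4 ∨ p2)   [simplify]

¬p3 ∧ (p4 ∨ p2)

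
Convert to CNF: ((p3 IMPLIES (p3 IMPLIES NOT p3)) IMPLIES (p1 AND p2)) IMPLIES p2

NOT p3 OR p2

((p3 IMPLIES (p3 IMPLIES NOT p3)) IMPLIES (p1 AND p2)) IMPLIES p2
= NOT ((p3 IMPLIES (p3 IMPLIES NOT p3)) IMPLIES (p1 AND p2)) OR p2   [eliminate IMPLIES]
= NOT (NOT (p3 IMPLIES (p3 IMPLIES NOT p3)) OR (p1 AND p2)) OR p2   [eliminate IMPLIES]
= NOT (NOT (NOT p3 OR (p3 IMPLIES NOT p3)) OR (p1 AND p2)) OR p2   [eliminate IMPLIES]
= NOT (NOT (NOT p3 OR NOT p3 OR NOT p3) OR (p1 AND p2)) OR p2   [eliminate IMPLIES]
= (NOT NOT (NOT p3 OR NOT p3 OR NOT p3) AND NOT (p1 AND p2)) OR p2   [De Morgan]
= ((NOT p3 OR NOT p3 OR NOT p3) AND NOT (p1 AND p2)) OR p2   [double negation]
= ((NOT p3 OR NOT p3 OR NOT p3) AND (NOT p1 OR NOT p2)) OR p2   [De Morgan]
= (NOT p3 OR NOT p3 OR NOT p3 OR p2) AND (NOT p1 OR NOT p2 OR p2)   [distribute OR over AND]
= NOT p3 OR p2   [simplify]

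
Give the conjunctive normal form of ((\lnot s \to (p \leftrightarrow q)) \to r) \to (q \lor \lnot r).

((\lnot s \to (p \leftrightarrow q)) \to r) \to (q \lor \lnot r)
⇔ \lnot ((\lnot s \to (p \leftrightarrow q)) \to r) \lor q \lor \lnot r
⇔ \lnot (\lnot (\lnot s \to (p \leftrightarrow q)) \lor r) \lor q \lor \lnot r
⇔ \lnot (\lnot (\lnot \lnot s \lor (p \leftrightarrow q)) \lor r) \lor q \lor \lnot r
⇔ \lnot (\lnot (\lnot \lnot s \lor ((p \to q) \land (q \to p))) \lor r) \lor q \lor \lnot r
⇔ \lnot (\lnot (\lnot \lnot s \lor ((\lnot p \lor q) \land (q \to p))) \lor r) \lor q \lor \lnot r
⇔ \lnot (\lnot (\lnot \lnot s \lor ((\lnot p \lor q) \land (\lnot q \lor p))) \lor r) \lor q \lor \lnot r
⇔ (\lnot \lnot (\lnot \lnot s \lor ((\lnot p \lor q) \land (\lnot q \lor p))) \land \lnot r) \lor q \lor \lnot r
⇔ ((\lnot \lnot s \lor ((\lnot p \lor q) \land (\lnot q \lor p))) \land \lnot r) \lor q \lor \lnot r
⇔ ((s \lor ((\lnot p \lor q) \land (\lnot q \lor p))) \land \lnot r) \lor q \lor \lnot r
⇔ (s \lor \lnot p \lor q \lor q \lor \lnot r) \land (s \lor \lnot q \lor p \lor q \lor \lnot r) \land (\lnot r \lor q \lor \lnot r)
⇔ \lnot r \lor q

\lnot r \lor q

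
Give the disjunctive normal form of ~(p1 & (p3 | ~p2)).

~(p1 & (p3 | ~p2))
≡ ~p1 | ~(p3 | ~p2)
≡ ~p1 | (~p3 & ~~p2)
≡ ~p1 | (~p3 & p2)

~p1 | (~p3 & p2)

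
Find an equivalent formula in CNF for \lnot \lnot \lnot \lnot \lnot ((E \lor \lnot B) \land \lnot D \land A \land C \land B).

\lnot \lnot \lnot \lnot \lnot ((E \lor \lnot B) \land \lnot D \land A \land C \land B)
⇔ \lnot \lnot \lnot ((E \lor \lnot B) \land \lnot D \land A \land C \land B)
⇔ \lnot ((E \lor \lnot B) \land \lnot D \land A \land C \land B)
⇔ \lnot (E \lor \lnot B) \lor \lnot \lnot D \lor \lnot A \lor \lnot C \lor \lnot B
⇔ (\lnot E \land \lnot \lnot B) \lor \lnot \lnot D \lor \lnot A \lor \lnot C \lor \lnot B
⇔ (\lnot E \land B) \lor \lnot \lnot D \lor \lnot A \lor \lnot C \lor \lnot B
⇔ (\lnot E \land B) \lor D \lor \lnot A \lor \lnot C \lor \lnot B
⇔ (\lnot E \lor D \lor \lnot A \lor \lnot C \lor \lnot B) \land (B \lor D \lor \lnot A \lor \lnot C \lor \lnot B)
⇔ \lnot E \lor D \lor \lnot A \lor \lnot C \lor \lnot B

\lnot E \lor D \lor \lnot A \lor \lnot C \lor \lnot B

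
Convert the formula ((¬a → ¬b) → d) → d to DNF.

(a ∧ ¬d) ∨ (¬b ∧ ¬d) ∨ d

((¬a → ¬b) → d) → d
≡ ¬((¬a → ¬b) → d) ∨ d   — eliminate →
≡ ¬(¬(¬a → ¬b) ∨ d) ∨ d   — eliminate →
≡ ¬(¬(¬¬a ∨ ¬b) ∨ d) ∨ d   — eliminate →
≡ (¬¬(¬¬a ∨ ¬b) ∧ ¬d) ∨ d   — De Morgan
≡ ((¬¬a ∨ ¬b) ∧ ¬d) ∨ d   — double negation
≡ ((a ∨ ¬b) ∧ ¬d) ∨ d   — double negation
≡ (a ∧ ¬d) ∨ (¬b ∧ ¬d) ∨ d   — distribute ∧ over ∨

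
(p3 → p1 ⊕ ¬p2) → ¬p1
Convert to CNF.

(p3 ∨ ¬p1) ∧ (¬p1 ∨ ¬p2)

(p3 → p1 ⊕ ¬p2) → ¬p1
≡ ¬(p3 → p1 ⊕ ¬p2) ∨ ¬p1   — eliminate →
≡ ¬(¬p3 ∨ (p1 ⊕ ¬p2)) ∨ ¬p1   — eliminate →
≡ ¬(¬p3 ∨ (p1 ∨ ¬p2) ∧ ¬(p1 ∧ ¬p2)) ∨ ¬p1   — expand ⊕
≡ ¬¬p3 ∧ ¬((p1 ∨ ¬p2) ∧ ¬(p1 ∧ ¬p2)) ∨ ¬p1   — De Morgan
≡ p3 ∧ ¬((p1 ∨ ¬p2) ∧ ¬(p1 ∧ ¬p2)) ∨ ¬p1   — double negation
≡ p3 ∧ (¬(p1 ∨ ¬p2) ∨ ¬¬(p1 ∧ ¬p2)) ∨ ¬p1   — De Morgan
≡ p3 ∧ (¬p1 ∧ ¬¬p2 ∨ ¬¬(p1 ∧ ¬p2)) ∨ ¬p1   — De Morgan
≡ p3 ∧ (¬p1 ∧ p2 ∨ ¬¬(p1 ∧ ¬p2)) ∨ ¬p1   — double negation
≡ p3 ∧ (¬p1 ∧ p2 ∨ p1 ∧ ¬p2) ∨ ¬p1   — double negation
≡ (p3 ∨ ¬p1) ∧ (¬p1 ∨ p1 ∨ ¬p1) ∧ (¬p1 ∨ ¬p2 ∨ ¬p1) ∧ (p2 ∨ p1 ∨ ¬p1) ∧ (p2 ∨ ¬p2 ∨ ¬p1)   — distribute ∨ over ∧
≡ (p3 ∨ ¬p1) ∧ (¬p1 ∨ ¬p2)   — simplify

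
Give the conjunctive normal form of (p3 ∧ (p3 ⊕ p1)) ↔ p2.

(p3 ∧ (p3 ⊕ p1)) ↔ p2
≡ ((p3 ∧ (p3 ⊕ p1)) → p2) ∧ (p2 → (p3 ∧ (p3 ⊕ p1)))
≡ (¬(p3 ∧ (p3 ⊕ p1)) ∨ p2) ∧ (p2 → (p3 ∧ (p3 ⊕ p1)))
≡ (¬(p3 ∧ (p3 ∨ p1) ∧ ¬(p3 ∧ p1)) ∨ p2) ∧ (p2 → (p3 ∧ (p3 ⊕ p1)))
≡ (¬(p3 ∧ (p3 ∨ p1) ∧ ¬(p3 ∧ p1)) ∨ p2) ∧ (¬p2 ∨ (p3 ∧ (p3 ⊕ p1)))
≡ (¬(p3 ∧ (p3 ∨ p1) ∧ ¬(p3 ∧ p1)) ∨ p2) ∧ (¬p2 ∨ (p3 ∧ (p3 ∨ p1) ∧ ¬(p3 ∧ p1)))
≡ (¬p3 ∨ ¬(p3 ∨ p1) ∨ ¬¬(p3 ∧ p1) ∨ p2) ∧ (¬p2 ∨ (p3 ∧ (p3 ∨ p1) ∧ ¬(p3 ∧ p1)))
≡ (¬p3 ∨ (¬p3 ∧ ¬p1) ∨ ¬¬(p3 ∧ p1) ∨ p2) ∧ (¬p2 ∨ (p3 ∧ (p3 ∨ p1) ∧ ¬(p3 ∧ p1)))
≡ (¬p3 ∨ (¬p3 ∧ ¬p1) ∨ (p3 ∧ p1) ∨ p2) ∧ (¬p2 ∨ (p3 ∧ (p3 ∨ p1) ∧ ¬(p3 ∧ p1)))
≡ (¬p3 ∨ (¬p3 ∧ ¬p1) ∨ (p3 ∧ p1) ∨ p2) ∧ (¬p2 ∨ (p3 ∧ (p3 ∨ p1) ∧ (¬p3 ∨ ¬p1)))
≡ (¬p3 ∨ ¬p3 ∨ p3 ∨ p2) ∧ (¬p3 ∨ ¬p3 ∨ p1 ∨ p2) ∧ (¬p3 ∨ ¬p1 ∨ p3 ∨ p2) ∧ (¬p3 ∨ ¬p1 ∨ p1 ∨ p2) ∧ (¬p2 ∨ p3) ∧ (¬p2 ∨ p3 ∨ p1) ∧ (¬p2 ∨ ¬p3 ∨ ¬p1)
≡ (¬p3 ∨ p1 ∨ p2) ∧ (¬p2 ∨ p3) ∧ (¬p2 ∨ ¬p3 ∨ ¬p1)

(¬p3 ∨ p1 ∨ p2) ∧ (¬p2 ∨ p3) ∧ (¬p2 ∨ ¬p3 ∨ ¬p1)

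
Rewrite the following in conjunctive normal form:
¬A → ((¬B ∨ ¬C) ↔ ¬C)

A ∨ B ∨ ¬C

¬A → ((¬B ∨ ¬C) ↔ ¬C)
⇔ ¬¬A ∨ ((¬B ∨ ¬C) ↔ ¬C)
⇔ ¬¬A ∨ (((¬B ∨ ¬C) → ¬C) ∧ (¬C → (¬B ∨ ¬C)))
⇔ ¬¬A ∨ ((¬(¬B ∨ ¬C) ∨ ¬C) ∧ (¬C → (¬B ∨ ¬C)))
⇔ ¬¬A ∨ ((¬(¬B ∨ ¬C) ∨ ¬C) ∧ (¬¬C ∨ ¬B ∨ ¬C))
⇔ A ∨ ((¬(¬B ∨ ¬C) ∨ ¬C) ∧ (¬¬C ∨ ¬B ∨ ¬C))
⇔ A ∨ (((¬¬B ∧ ¬¬C) ∨ ¬C) ∧ (¬¬C ∨ ¬B ∨ ¬C))
⇔ A ∨ (((B ∧ ¬¬C) ∨ ¬C) ∧ (¬¬C ∨ ¬B ∨ ¬C))
⇔ A ∨ (((B ∧ C) ∨ ¬C) ∧ (¬¬C ∨ ¬B ∨ ¬C))
⇔ A ∨ (((B ∧ C) ∨ ¬C) ∧ (C ∨ ¬B ∨ ¬C))
⇔ (A ∨ B ∨ ¬C) ∧ (A ∨ C ∨ ¬C) ∧ (A ∨ C ∨ ¬B ∨ ¬C)
⇔ A ∨ B ∨ ¬C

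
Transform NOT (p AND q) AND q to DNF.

NOT (p AND q) AND q
≡ (NOT p OR NOT q) AND q   [De Morgan]
≡ (NOT p AND q) OR (NOT q AND q)   [distribute AND over OR]
≡ NOT p AND q   [simplify]

NOT p AND q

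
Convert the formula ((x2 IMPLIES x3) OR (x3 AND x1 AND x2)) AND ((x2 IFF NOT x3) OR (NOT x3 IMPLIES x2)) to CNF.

((x2 IMPLIES x3) OR (x3 AND x1 AND x2)) AND ((x2 IFF NOT x3) OR (NOT x3 IMPLIES x2))
≡ (NOT x2 OR x3 OR (x3 AND x1 AND x2)) AND ((x2 IFF NOT x3) OR (NOT x3 IMPLIES x2))   — eliminate IMPLIES
≡ (NOT x2 OR x3 OR (x3 AND x1 AND x2)) AND (((x2 IMPLIES NOT x3) AND (NOT x3 IMPLIES x2)) OR (NOT x3 IMPLIES x2))   — eliminate IFF
≡ (NOT x2 OR x3 OR (x3 AND x1 AND x2)) AND (((NOT x2 OR NOT x3) AND (NOT x3 IMPLIES x2)) OR (NOT x3 IMPLIES x2))   — eliminate IMPLIES
≡ (NOT x2 OR x3 OR (x3 AND x1 AND x2)) AND (((NOT x2 OR NOT x3) AND (NOT NOT x3 OR x2)) OR (NOT x3 IMPLIES x2))   — eliminate IMPLIES
≡ (NOT x2 OR x3 OR (x3 AND x1 AND x2)) AND (((NOT x2 OR NOT x3) AND (NOT NOT x3 OR x2)) OR NOT NOT x3 OR x2)   — eliminate IMPLIES
≡ (NOT x2 OR x3 OR (x3 AND x1 AND x2)) AND (((NOT x2 OR NOT x3) AND (x3 OR x2)) OR NOT NOT x3 OR x2)   — double negation
≡ (NOT x2 OR x3 OR (x3 AND x1 AND x2)) AND (((NOT x2 OR NOT x3) AND (x3 OR x2)) OR x3 OR x2)   — double negation
≡ (NOT x2 OR x3 OR x3) AND (NOT x2 OR x3 OR x1) AND (NOT x2 OR x3 OR x2) AND (NOT x2 OR NOT x3 OR x3 OR x2) AND (x3 OR x2 OR x3 OR x2)   — distribute OR over AND
≡ (NOT x2 OR x3) AND (x3 OR x2)   — simplify

(NOT x2 OR x3) AND (x3 OR x2)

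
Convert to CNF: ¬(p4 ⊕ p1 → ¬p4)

(¬p4 ∨ ¬p1) ∧ p4

¬(p4 ⊕ p1 → ¬p4)
≡ ¬(¬(p4 ⊕ p1) ∨ ¬p4)   [eliminate →]
≡ ¬(¬((p4 ∨ p1) ∧ ¬(p4 ∧ p1)) ∨ ¬p4)   [expand ⊕]
≡ ¬¬((p4 ∨ p1) ∧ ¬(p4 ∧ p1)) ∧ ¬¬p4   [De Morgan]
≡ (p4 ∨ p1) ∧ ¬(p4 ∧ p1) ∧ ¬¬p4   [double negation]
≡ (p4 ∨ p1) ∧ (¬p4 ∨ ¬p1) ∧ ¬¬p4   [De Morgan]
≡ (p4 ∨ p1) ∧ (¬p4 ∨ ¬p1) ∧ p4   [double negation]
≡ (¬p4 ∨ ¬p1) ∧ p4   [simplify]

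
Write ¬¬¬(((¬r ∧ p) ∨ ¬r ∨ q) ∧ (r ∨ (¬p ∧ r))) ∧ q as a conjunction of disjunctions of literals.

¬¬¬(((¬r ∧ p) ∨ ¬r ∨ q) ∧ (r ∨ (¬p ∧ r))) ∧ q
= ¬(((¬r ∧ p) ∨ ¬r ∨ q) ∧ (r ∨ (¬p ∧ r))) ∧ q
= (¬((¬r ∧ p) ∨ ¬r ∨ q) ∨ ¬(r ∨ (¬p ∧ r))) ∧ q
= ((¬(¬r ∧ p) ∧ ¬¬r ∧ ¬q) ∨ ¬(r ∨ (¬p ∧ r))) ∧ q
= (((¬¬r ∨ ¬p) ∧ ¬¬r ∧ ¬q) ∨ ¬(r ∨ (¬p ∧ r))) ∧ q
= (((r ∨ ¬p) ∧ ¬¬r ∧ ¬q) ∨ ¬(r ∨ (¬p ∧ r))) ∧ q
= (((r ∨ ¬p) ∧ r ∧ ¬q) ∨ ¬(r ∨ (¬p ∧ r))) ∧ q
= (((r ∨ ¬p) ∧ r ∧ ¬q) ∨ (¬r ∧ ¬(¬p ∧ r))) ∧ q
= (((r ∨ ¬p) ∧ r ∧ ¬q) ∨ (¬r ∧ (¬¬p ∨ ¬r))) ∧ q
= (((r ∨ ¬p) ∧ r ∧ ¬q) ∨ (¬r ∧ (p ∨ ¬r))) ∧ q
= (r ∨ ¬p ∨ ¬r) ∧ (r ∨ ¬p ∨ p ∨ ¬r) ∧ (r ∨ ¬r) ∧ (r ∨ p ∨ ¬r) ∧ (¬q ∨ ¬r) ∧ (¬q ∨ p ∨ ¬r) ∧ q
= (¬q ∨ ¬r) ∧ q

(¬q ∨ ¬r) ∧ q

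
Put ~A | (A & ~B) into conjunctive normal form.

~A | ~B

~A | (A & ~B)
≡ (~A | A) & (~A | ~B)   [distribute | over &]
≡ ~A | ~B   [simplify]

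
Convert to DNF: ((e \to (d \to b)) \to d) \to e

\lnot d \lor e

((e \to (d \to b)) \to d) \to e
≡ \lnot ((e \to (d \to b)) \to d) \lor e   [eliminate \to]
≡ \lnot (\lnot (e \to (d \to b)) \lor d) \lor e   [eliminate \to]
≡ \lnot (\lnot (\lnot e \lor (d \to b)) \lor d) \lor e   [eliminate \to]
≡ \lnot (\lnot (\lnot e \lor \lnot d \lor b) \lor d) \lor e   [eliminate \to]
≡ (\lnot \lnot (\lnot e \lor \lnot d \lor b) \land \lnot d) \lor e   [De Morgan]
≡ ((\lnot e \lor \lnot d \lor b) \land \lnot d) \lor e   [double negation]
≡ (\lnot e \land \lnot d) \lor (\lnot d \land \lnot d) \lor (b \land \lnot d) \lor e   [distribute \land over \lor]
≡ \lnot d \lor e   [simplify]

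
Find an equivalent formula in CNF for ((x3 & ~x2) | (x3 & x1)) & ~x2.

((x3 & ~x2) | (x3 & x1)) & ~x2
= (x3 | x3) & (x3 | x1) & (~x2 | x3) & (~x2 | x1) & ~x2   (distribute | over &)
= x3 & ~x2   (simplify)

x3 & ~x2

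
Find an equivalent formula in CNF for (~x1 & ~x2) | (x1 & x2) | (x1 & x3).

(~x1 | x2 | x3) & (~x2 | x1)

(~x1 & ~x2) | (x1 & x2) | (x1 & x3)
= (~x1 | x1 | x1) & (~x1 | x1 | x3) & (~x1 | x2 | x1) & (~x1 | x2 | x3) & (~x2 | x1 | x1) & (~x2 | x1 | x3) & (~x2 | x2 | x1) & (~x2 | x2 | x3)   — distribute | over &
= (~x1 | x2 | x3) & (~x2 | x1)   — simplify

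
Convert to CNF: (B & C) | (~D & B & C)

B & C

(B & C) | (~D & B & C)
≡ (B | ~D) & (B | B) & (B | C) & (C | ~D) & (C | B) & (C | C)   — distribute | over &
≡ B & C   — simplify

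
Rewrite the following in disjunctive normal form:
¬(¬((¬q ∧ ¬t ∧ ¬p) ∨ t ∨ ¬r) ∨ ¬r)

(¬q ∧ ¬t ∧ ¬p ∧ r) ∨ (t ∧ r)

¬(¬((¬q ∧ ¬t ∧ ¬p) ∨ t ∨ ¬r) ∨ ¬r)
≡ ¬¬((¬q ∧ ¬t ∧ ¬p) ∨ t ∨ ¬r) ∧ ¬¬r
≡ ((¬q ∧ ¬t ∧ ¬p) ∨ t ∨ ¬r) ∧ ¬¬r
≡ ((¬q ∧ ¬t ∧ ¬p) ∨ t ∨ ¬r) ∧ r
≡ (¬q ∧ ¬t ∧ ¬p ∧ r) ∨ (t ∧ r) ∨ (¬r ∧ r)
≡ (¬q ∧ ¬t ∧ ¬p ∧ r) ∨ (t ∧ r)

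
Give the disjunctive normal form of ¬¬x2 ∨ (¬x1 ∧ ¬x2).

x2 ∨ (¬x1 ∧ ¬x2)

¬¬x2 ∨ (¬x1 ∧ ¬x2)
≡ x2 ∨ (¬x1 ∧ ¬x2)   — double negation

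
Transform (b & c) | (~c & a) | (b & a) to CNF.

(b & c) | (~c & a) | (b & a)
⇔ (b | ~c | b) & (b | ~c | a) & (b | a | b) & (b | a | a) & (c | ~c | b) & (c | ~c | a) & (c | a | b) & (c | a | a)
⇔ (b | ~c) & (b | a) & (c | a)

(b | ~c) & (b | a) & (c | a)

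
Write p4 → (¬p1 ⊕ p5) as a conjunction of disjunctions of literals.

(¬p4 ∨ ¬p1 ∨ p5) ∧ (¬p4 ∨ p1 ∨ ¬p5)

p4 → (¬p1 ⊕ p5)
= ¬p4 ∨ (¬p1 ⊕ p5)
= ¬p4 ∨ ((¬p1 ∨ p5) ∧ ¬(¬p1 ∧ p5))
= ¬p4 ∨ ((¬p1 ∨ p5) ∧ (¬¬p1 ∨ ¬p5))
= ¬p4 ∨ ((¬p1 ∨ p5) ∧ (p1 ∨ ¬p5))
= (¬p4 ∨ ¬p1 ∨ p5) ∧ (¬p4 ∨ p1 ∨ ¬p5)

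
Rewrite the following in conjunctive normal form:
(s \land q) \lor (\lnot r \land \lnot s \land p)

(s \lor \lnot r) \land (s \lor p) \land (q \lor \lnot r) \land (q \lor \lnot s) \land (q \lor p)

(s \land q) \lor (\lnot r \land \lnot s \land p)
≡ (s \lor \lnot r) \land (s \lor \lnot s) \land (s \lor p) \land (q \lor \lnot r) \land (q \lor \lnot s) \land (q \lor p)
≡ (s \lor \lnot r) \land (s \lor p) \land (q \lor \lnot r) \land (q \lor \lnot s) \land (q \lor p)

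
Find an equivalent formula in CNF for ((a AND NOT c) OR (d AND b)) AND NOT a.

((a AND NOT c) OR (d AND b)) AND NOT a
⇔ (a OR d) AND (a OR b) AND (NOT c OR d) AND (NOT c OR b) AND NOT a   [distribute OR over AND]

(a OR d) AND (a OR b) AND (NOT c OR d) AND (NOT c OR b) AND NOT a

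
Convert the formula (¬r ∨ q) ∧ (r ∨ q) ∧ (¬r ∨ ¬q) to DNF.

¬r ∧ q

(¬r ∨ q) ∧ (r ∨ q) ∧ (¬r ∨ ¬q)
≡ (¬r ∧ r ∧ ¬r) ∨ (¬r ∧ r ∧ ¬q) ∨ (¬r ∧ q ∧ ¬r) ∨ (¬r ∧ q ∧ ¬q) ∨ (q ∧ r ∧ ¬r) ∨ (q ∧ r ∧ ¬q) ∨ (q ∧ q ∧ ¬r) ∨ (q ∧ q ∧ ¬q)   — distribute ∧ over ∨
≡ ¬r ∧ q   — simplify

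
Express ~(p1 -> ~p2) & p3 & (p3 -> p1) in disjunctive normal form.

~(p1 -> ~p2) & p3 & (p3 -> p1)
⇔ ~(~p1 | ~p2) & p3 & (p3 -> p1)   [eliminate ->]
⇔ ~(~p1 | ~p2) & p3 & (~p3 | p1)   [eliminate ->]
⇔ ~~p1 & ~~p2 & p3 & (~p3 | p1)   [De Morgan]
⇔ p1 & ~~p2 & p3 & (~p3 | p1)   [double negation]
⇔ p1 & p2 & p3 & (~p3 | p1)   [double negation]
⇔ (p1 & p2 & p3 & ~p3) | (p1 & p2 & p3 & p1)   [distribute & over |]
⇔ p1 & p2 & p3   [simplify]

p1 & p2 & p3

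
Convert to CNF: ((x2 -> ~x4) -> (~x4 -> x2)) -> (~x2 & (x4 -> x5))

((x2 -> ~x4) -> (~x4 -> x2)) -> (~x2 & (x4 -> x5))
= ~((x2 -> ~x4) -> (~x4 -> x2)) | (~x2 & (x4 -> x5))   (eliminate ->)
= ~(~(x2 -> ~x4) | (~x4 -> x2)) | (~x2 & (x4 -> x5))   (eliminate ->)
= ~(~(~x2 | ~x4) | (~x4 -> x2)) | (~x2 & (x4 -> x5))   (eliminate ->)
= ~(~(~x2 | ~x4) | ~~x4 | x2) | (~x2 & (x4 -> x5))   (eliminate ->)
= ~(~(~x2 | ~x4) | ~~x4 | x2) | (~x2 & (~x4 | x5))   (eliminate ->)
= (~~(~x2 | ~x4) & ~~~x4 & ~x2) | (~x2 & (~x4 | x5))   (De Morgan)
= ((~x2 | ~x4) & ~~~x4 & ~x2) | (~x2 & (~x4 | x5))   (double negation)
= ((~x2 | ~x4) & ~x4 & ~x2) | (~x2 & (~x4 | x5))   (double negation)
= (~x2 | ~x4 | ~x2) & (~x2 | ~x4 | ~x4 | x5) & (~x4 | ~x2) & (~x4 | ~x4 | x5) & (~x2 | ~x2) & (~x2 | ~x4 | x5)   (distribute | over &)
= (~x4 | x5) & ~x2   (simplify)

(~x4 | x5) & ~x2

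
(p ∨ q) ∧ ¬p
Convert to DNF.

q ∧ ¬p

(p ∨ q) ∧ ¬p
= (p ∧ ¬p) ∨ (q ∧ ¬p)   (distribute ∧ over ∨)
= q ∧ ¬p   (simplify)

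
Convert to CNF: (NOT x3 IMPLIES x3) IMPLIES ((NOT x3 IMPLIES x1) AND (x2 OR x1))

NOT x3 OR x2 OR x1

(NOT x3 IMPLIES x3) IMPLIES ((NOT x3 IMPLIES x1) AND (x2 OR x1))
≡ NOT (NOT x3 IMPLIES x3) OR ((NOT x3 IMPLIES x1) AND (x2 OR x1))   — eliminate IMPLIES
≡ NOT (NOT NOT x3 OR x3) OR ((NOT x3 IMPLIES x1) AND (x2 OR x1))   — eliminate IMPLIES
≡ NOT (NOT NOT x3 OR x3) OR ((NOT NOT x3 OR x1) AND (x2 OR x1))   — eliminate IMPLIES
≡ (NOT NOT NOT x3 AND NOT x3) OR ((NOT NOT x3 OR x1) AND (x2 OR x1))   — De Morgan
≡ (NOT x3 AND NOT x3) OR ((NOT NOT x3 OR x1) AND (x2 OR x1))   — double negation
≡ (NOT x3 AND NOT x3) OR ((x3 OR x1) AND (x2 OR x1))   — double negation
≡ (NOT x3 OR x3 OR x1) AND (NOT x3 OR x2 OR x1) AND (NOT x3 OR x3 OR x1) AND (NOT x3 OR x2 OR x1)   — distribute OR over AND
≡ NOT x3 OR x2 OR x1   — simplify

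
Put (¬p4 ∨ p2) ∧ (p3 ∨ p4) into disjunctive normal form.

(¬p4 ∨ p2) ∧ (p3 ∨ p4)
= (¬p4 ∧ p3) ∨ (¬p4 ∧ p4) ∨ (p2 ∧ p3) ∨ (p2 ∧ p4)   — distribute ∧ over ∨
= (¬p4 ∧ p3) ∨ (p2 ∧ p3) ∨ (p2 ∧ p4)   — simplify

(¬p4 ∧ p3) ∨ (p2 ∧ p3) ∨ (p2 ∧ p4)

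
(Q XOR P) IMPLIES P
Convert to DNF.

(Q XOR P) IMPLIES P
≡ NOT (Q XOR P) OR P   [eliminate IMPLIES]
≡ NOT ((Q AND NOT P) OR (NOT Q AND P)) OR P   [expand XOR]
≡ (NOT (Q AND NOT P) AND NOT (NOT Q AND P)) OR P   [De Morgan]
≡ ((NOT Q OR NOT NOT P) AND NOT (NOT Q AND P)) OR P   [De Morgan]
≡ ((NOT Q OR P) AND NOT (NOT Q AND P)) OR P   [double negation]
≡ ((NOT Q OR P) AND (NOT NOT Q OR NOT P)) OR P   [De Morgan]
≡ ((NOT Q OR P) AND (Q OR NOT P)) OR P   [double negation]
≡ (NOT Q AND Q) OR (NOT Q AND NOT P) OR (P AND Q) OR (P AND NOT P) OR P   [distribute AND over OR]
≡ (NOT Q AND NOT P) OR P   [simplify]

(NOT Q AND NOT P) OR P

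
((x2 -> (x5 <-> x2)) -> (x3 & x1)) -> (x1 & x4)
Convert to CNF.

(~x2 | x5 | x1) & (~x2 | x5 | x4) & (~x3 | ~x1 | x4)

((x2 -> (x5 <-> x2)) -> (x3 & x1)) -> (x1 & x4)
⇔ ~((x2 -> (x5 <-> x2)) -> (x3 & x1)) | (x1 & x4)   — eliminate ->
⇔ ~(~(x2 -> (x5 <-> x2)) | (x3 & x1)) | (x1 & x4)   — eliminate ->
⇔ ~(~(~x2 | (x5 <-> x2)) | (x3 & x1)) | (x1 & x4)   — eliminate ->
⇔ ~(~(~x2 | ((x5 -> x2) & (x2 -> x5))) | (x3 & x1)) | (x1 & x4)   — eliminate <->
⇔ ~(~(~x2 | ((~x5 | x2) & (x2 -> x5))) | (x3 & x1)) | (x1 & x4)   — eliminate ->
⇔ ~(~(~x2 | ((~x5 | x2) & (~x2 | x5))) | (x3 & x1)) | (x1 & x4)   — eliminate ->
⇔ (~~(~x2 | ((~x5 | x2) & (~x2 | x5))) & ~(x3 & x1)) | (x1 & x4)   — De Morgan
⇔ ((~x2 | ((~x5 | x2) & (~x2 | x5))) & ~(x3 & x1)) | (x1 & x4)   — double negation
⇔ ((~x2 | ((~x5 | x2) & (~x2 | x5))) & (~x3 | ~x1)) | (x1 & x4)   — De Morgan
⇔ (~x2 | ~x5 | x2 | x1) & (~x2 | ~x5 | x2 | x4) & (~x2 | ~x2 | x5 | x1) & (~x2 | ~x2 | x5 | x4) & (~x3 | ~x1 | x1) & (~x3 | ~x1 | x4)   — distribute | over &
⇔ (~x2 | x5 | x1) & (~x2 | x5 | x4) & (~x3 | ~x1 | x4)   — simplify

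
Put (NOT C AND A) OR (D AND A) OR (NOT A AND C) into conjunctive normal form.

(NOT C OR D OR NOT A) AND (A OR C)

(NOT C AND A) OR (D AND A) OR (NOT A AND C)
≡ (NOT C OR D OR NOT A) AND (NOT C OR D OR C) AND (NOT C OR A OR NOT A) AND (NOT C OR A OR C) AND (A OR D OR NOT A) AND (A OR D OR C) AND (A OR A OR NOT A) AND (A OR A OR C)   — distribute OR over AND
≡ (NOT C OR D OR NOT A) AND (A OR C)   — simplify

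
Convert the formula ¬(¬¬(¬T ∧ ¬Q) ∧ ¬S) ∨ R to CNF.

¬(¬¬(¬T ∧ ¬Q) ∧ ¬S) ∨ R
≡ ¬¬¬(¬T ∧ ¬Q) ∨ ¬¬S ∨ R   [De Morgan]
≡ ¬(¬T ∧ ¬Q) ∨ ¬¬S ∨ R   [double negation]
≡ ¬¬T ∨ ¬¬Q ∨ ¬¬S ∨ R   [De Morgan]
≡ T ∨ ¬¬Q ∨ ¬¬S ∨ R   [double negation]
≡ T ∨ Q ∨ ¬¬S ∨ R   [double negation]
≡ T ∨ Q ∨ S ∨ R   [double negation]

T ∨ Q ∨ S ∨ R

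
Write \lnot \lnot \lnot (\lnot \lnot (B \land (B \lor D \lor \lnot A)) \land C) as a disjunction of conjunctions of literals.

\lnot \lnot \lnot (\lnot \lnot (B \land (B \lor D \lor \lnot A)) \land C)
≡ \lnot (\lnot \lnot (B \land (B \lor D \lor \lnot A)) \land C)   — double negation
≡ \lnot \lnot \lnot (B \land (B \lor D \lor \lnot A)) \lor \lnot C   — De Morgan
≡ \lnot (B \land (B \lor D \lor \lnot A)) \lor \lnot C   — double negation
≡ \lnot B \lor \lnot (B \lor D \lor \lnot A) \lor \lnot C   — De Morgan
≡ \lnot B \lor \lnot B \land \lnot D \land \lnot \lnot A \lor \lnot C   — De Morgan
≡ \lnot B \lor \lnot B \land \lnot D \land A \lor \lnot C   — double negation
≡ \lnot B \lor \lnot C   — simplify

\lnot B \lor \lnot C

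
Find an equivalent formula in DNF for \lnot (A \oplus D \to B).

A \land \lnot D \land \lnot B \lor \lnot A \land D \land \lnot B

\lnot (A \oplus D \to B)
≡ \lnot (\lnot (A \oplus D) \lor B)   [eliminate \to]
≡ \lnot (\lnot (A \land \lnot D \lor \lnot A \land D) \lor B)   [expand \oplus]
≡ \lnot \lnot (A \land \lnot D \lor \lnot A \land D) \land \lnot B   [De Morgan]
≡ (A \land \lnot D \lor \lnot A \land D) \land \lnot B   [double negation]
≡ A \land \lnot D \land \lnot B \lor \lnot A \land D \land \lnot B   [distribute \land over \lor]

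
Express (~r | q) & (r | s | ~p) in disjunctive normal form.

(~r | q) & (r | s | ~p)
≡ (~r & r) | (~r & s) | (~r & ~p) | (q & r) | (q & s) | (q & ~p)   — distribute & over |
≡ (~r & s) | (~r & ~p) | (q & r) | (q & s) | (q & ~p)   — simplify

(~r & s) | (~r & ~p) | (q & r) | (q & s) | (q & ~p)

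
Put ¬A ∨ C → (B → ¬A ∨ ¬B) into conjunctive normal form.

¬A ∨ C → (B → ¬A ∨ ¬B)
≡ ¬(¬A ∨ C) ∨ (B → ¬A ∨ ¬B)   [eliminate →]
≡ ¬(¬A ∨ C) ∨ ¬B ∨ ¬A ∨ ¬B   [eliminate →]
≡ ¬¬A ∧ ¬C ∨ ¬B ∨ ¬A ∨ ¬B   [De Morgan]
≡ A ∧ ¬C ∨ ¬B ∨ ¬A ∨ ¬B   [double negation]
≡ (A ∨ ¬B ∨ ¬A ∨ ¬B) ∧ (¬C ∨ ¬B ∨ ¬A ∨ ¬B)   [distribute ∨ over ∧]
≡ ¬C ∨ ¬B ∨ ¬A   [simplify]

¬C ∨ ¬B ∨ ¬A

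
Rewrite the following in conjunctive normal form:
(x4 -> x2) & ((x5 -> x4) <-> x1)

(~x4 | x2) & (x5 | x1) & (~x4 | x1) & (~x1 | ~x5 | x4)

(x4 -> x2) & ((x5 -> x4) <-> x1)
≡ (~x4 | x2) & ((x5 -> x4) <-> x1)
≡ (~x4 | x2) & ((x5 -> x4) -> x1) & (x1 -> (x5 -> x4))
≡ (~x4 | x2) & (~(x5 -> x4) | x1) & (x1 -> (x5 -> x4))
≡ (~x4 | x2) & (~(~x5 | x4) | x1) & (x1 -> (x5 -> x4))
≡ (~x4 | x2) & (~(~x5 | x4) | x1) & (~x1 | (x5 -> x4))
≡ (~x4 | x2) & (~(~x5 | x4) | x1) & (~x1 | ~x5 | x4)
≡ (~x4 | x2) & ((~~x5 & ~x4) | x1) & (~x1 | ~x5 | x4)
≡ (~x4 | x2) & ((x5 & ~x4) | x1) & (~x1 | ~x5 | x4)
≡ (~x4 | x2) & (x5 | x1) & (~x4 | x1) & (~x1 | ~x5 | x4)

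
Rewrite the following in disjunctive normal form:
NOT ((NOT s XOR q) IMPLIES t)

(NOT s AND NOT q AND NOT t) OR (s AND q AND NOT t)

NOT ((NOT s XOR q) IMPLIES t)
≡ NOT (NOT (NOT s XOR q) OR t)   (eliminate IMPLIES)
≡ NOT (NOT ((NOT s AND NOT q) OR (NOT NOT s AND q)) OR t)   (expand XOR)
≡ NOT NOT ((NOT s AND NOT q) OR (NOT NOT s AND q)) AND NOT t   (De Morgan)
≡ ((NOT s AND NOT q) OR (NOT NOT s AND q)) AND NOT t   (double negation)
≡ ((NOT s AND NOT q) OR (s AND q)) AND NOT t   (double negation)
≡ (NOT s AND NOT q AND NOT t) OR (s AND q AND NOT t)   (distribute AND over OR)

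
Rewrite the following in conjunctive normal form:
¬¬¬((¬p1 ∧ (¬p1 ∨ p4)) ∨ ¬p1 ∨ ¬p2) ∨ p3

¬¬¬((¬p1 ∧ (¬p1 ∨ p4)) ∨ ¬p1 ∨ ¬p2) ∨ p3
⇔ ¬((¬p1 ∧ (¬p1 ∨ p4)) ∨ ¬p1 ∨ ¬p2) ∨ p3
⇔ (¬(¬p1 ∧ (¬p1 ∨ p4)) ∧ ¬¬p1 ∧ ¬¬p2) ∨ p3
⇔ ((¬¬p1 ∨ ¬(¬p1 ∨ p4)) ∧ ¬¬p1 ∧ ¬¬p2) ∨ p3
⇔ ((p1 ∨ ¬(¬p1 ∨ p4)) ∧ ¬¬p1 ∧ ¬¬p2) ∨ p3
⇔ ((p1 ∨ (¬¬p1 ∧ ¬p4)) ∧ ¬¬p1 ∧ ¬¬p2) ∨ p3
⇔ ((p1 ∨ (p1 ∧ ¬p4)) ∧ ¬¬p1 ∧ ¬¬p2) ∨ p3
⇔ ((p1 ∨ (p1 ∧ ¬p4)) ∧ p1 ∧ ¬¬p2) ∨ p3
⇔ ((p1 ∨ (p1 ∧ ¬p4)) ∧ p1 ∧ p2) ∨ p3
⇔ (p1 ∨ p1 ∨ p3) ∧ (p1 ∨ ¬p4 ∨ p3) ∧ (p1 ∨ p3) ∧ (p2 ∨ p3)
⇔ (p1 ∨ p3) ∧ (p2 ∨ p3)

(p1 ∨ p3) ∧ (p2 ∨ p3)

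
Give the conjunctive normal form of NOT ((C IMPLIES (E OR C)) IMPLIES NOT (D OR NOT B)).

D OR NOT B

NOT ((C IMPLIES (E OR C)) IMPLIES NOT (D OR NOT B))
⇔ NOT (NOT (C IMPLIES (E OR C)) OR NOT (D OR NOT B))   — eliminate IMPLIES
⇔ NOT (NOT (NOT C OR E OR C) OR NOT (D OR NOT B))   — eliminate IMPLIES
⇔ NOT NOT (NOT C OR E OR C) AND NOT NOT (D OR NOT B)   — De Morgan
⇔ (NOT C OR E OR C) AND NOT NOT (D OR NOT B)   — double negation
⇔ (NOT C OR E OR C) AND (D OR NOT B)   — double negation
⇔ D OR NOT B   — simplify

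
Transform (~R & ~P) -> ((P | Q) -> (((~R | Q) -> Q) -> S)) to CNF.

R | P | ~Q | S

(~R & ~P) -> ((P | Q) -> (((~R | Q) -> Q) -> S))
≡ ~(~R & ~P) | ((P | Q) -> (((~R | Q) -> Q) -> S))   [eliminate ->]
≡ ~(~R & ~P) | ~(P | Q) | (((~R | Q) -> Q) -> S)   [eliminate ->]
≡ ~(~R & ~P) | ~(P | Q) | ~((~R | Q) -> Q) | S   [eliminate ->]
≡ ~(~R & ~P) | ~(P | Q) | ~(~(~R | Q) | Q) | S   [eliminate ->]
≡ ~~R | ~~P | ~(P | Q) | ~(~(~R | Q) | Q) | S   [De Morgan]
≡ R | ~~P | ~(P | Q) | ~(~(~R | Q) | Q) | S   [double negation]
≡ R | P | ~(P | Q) | ~(~(~R | Q) | Q) | S   [double negation]
≡ R | P | (~P & ~Q) | ~(~(~R | Q) | Q) | S   [De Morgan]
≡ R | P | (~P & ~Q) | (~~(~R | Q) & ~Q) | S   [De Morgan]
≡ R | P | (~P & ~Q) | ((~R | Q) & ~Q) | S   [double negation]
≡ (R | P | ~P | ~R | Q | S) & (R | P | ~P | ~Q | S) & (R | P | ~Q | ~R | Q | S) & (R | P | ~Q | ~Q | S)   [distribute | over &]
≡ R | P | ~Q | S   [simplify]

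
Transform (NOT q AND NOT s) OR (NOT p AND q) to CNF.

(NOT q OR NOT p) AND (NOT s OR NOT p) AND (NOT s OR q)

(NOT q AND NOT s) OR (NOT p AND q)
≡ (NOT q OR NOT p) AND (NOT q OR q) AND (NOT s OR NOT p) AND (NOT s OR q)   (distribute OR over AND)
≡ (NOT q OR NOT p) AND (NOT s OR NOT p) AND (NOT s OR q)   (simplify)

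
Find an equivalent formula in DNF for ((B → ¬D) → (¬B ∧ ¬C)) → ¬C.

(¬B ∧ C) ∨ (¬D ∧ B) ∨ (¬D ∧ C) ∨ ¬C

((B → ¬D) → (¬B ∧ ¬C)) → ¬C
= ¬((B → ¬D) → (¬B ∧ ¬C)) ∨ ¬C   (eliminate →)
= ¬(¬(B → ¬D) ∨ (¬B ∧ ¬C)) ∨ ¬C   (eliminate →)
= ¬(¬(¬B ∨ ¬D) ∨ (¬B ∧ ¬C)) ∨ ¬C   (eliminate →)
= (¬¬(¬B ∨ ¬D) ∧ ¬(¬B ∧ ¬C)) ∨ ¬C   (De Morgan)
= ((¬B ∨ ¬D) ∧ ¬(¬B ∧ ¬C)) ∨ ¬C   (double negation)
= ((¬B ∨ ¬D) ∧ (¬¬B ∨ ¬¬C)) ∨ ¬C   (De Morgan)
= ((¬B ∨ ¬D) ∧ (B ∨ ¬¬C)) ∨ ¬C   (double negation)
= ((¬B ∨ ¬D) ∧ (B ∨ C)) ∨ ¬C   (double negation)
= (¬B ∧ B) ∨ (¬B ∧ C) ∨ (¬D ∧ B) ∨ (¬D ∧ C) ∨ ¬C   (distribute ∧ over ∨)
= (¬B ∧ C) ∨ (¬D ∧ B) ∨ (¬D ∧ C) ∨ ¬C   (simplify)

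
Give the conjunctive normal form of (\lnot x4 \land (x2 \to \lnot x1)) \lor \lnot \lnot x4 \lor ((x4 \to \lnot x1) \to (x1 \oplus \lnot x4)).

(\lnot x4 \land (x2 \to \lnot x1)) \lor \lnot \lnot x4 \lor ((x4 \to \lnot x1) \to (x1 \oplus \lnot x4))
⇔ (\lnot x4 \land (\lnot x2 \lor \lnot x1)) \lor \lnot \lnot x4 \lor ((x4 \to \lnot x1) \to (x1 \oplus \lnot x4))   [eliminate \to]
⇔ (\lnot x4 \land (\lnot x2 \lor \lnot x1)) \lor \lnot \lnot x4 \lor \lnot (x4 \to \lnot x1) \lor (x1 \oplus \lnot x4)   [eliminate \to]
⇔ (\lnot x4 \land (\lnot x2 \lor \lnot x1)) \lor \lnot \lnot x4 \lor \lnot (\lnot x4 \lor \lnot x1) \lor (x1 \oplus \lnot x4)   [eliminate \to]
⇔ (\lnot x4 \land (\lnot x2 \lor \lnot x1)) \lor \lnot \lnot x4 \lor \lnot (\lnot x4 \lor \lnot x1) \lor ((x1 \lor \lnot x4) \land \lnot (x1 \land \lnot x4))   [expand \oplus]
⇔ (\lnot x4 \land (\lnot x2 \lor \lnot x1)) \lor x4 \lor \lnot (\lnot x4 \lor \lnot x1) \lor ((x1 \lor \lnot x4) \land \lnot (x1 \land \lnot x4))   [double negation]
⇔ (\lnot x4 \land (\lnot x2 \lor \lnot x1)) \lor x4 \lor (\lnot \lnot x4 \land \lnot \lnot x1) \lor ((x1 \lor \lnot x4) \land \lnot (x1 \land \lnot x4))   [De Morgan]
⇔ (\lnot x4 \land (\lnot x2 \lor \lnot x1)) \lor x4 \lor (x4 \land \lnot \lnot x1) \lor ((x1 \lor \lnot x4) \land \lnot (x1 \land \lnot x4))   [double negation]
⇔ (\lnot x4 \land (\lnot x2 \lor \lnot x1)) \lor x4 \lor (x4 \land x1) \lor ((x1 \lor \lnot x4) \land \lnot (x1 \land \lnot x4))   [double negation]
⇔ (\lnot x4 \land (\lnot x2 \lor \lnot x1)) \lor x4 \lor (x4 \land x1) \lor ((x1 \lor \lnot x4) \land (\lnot x1 \lor \lnot \lnot x4))   [De Morgan]
⇔ (\lnot x4 \land (\lnot x2 \lor \lnot x1)) \lor x4 \lor (x4 \land x1) \lor ((x1 \lor \lnot x4) \land (\lnot x1 \lor x4))   [double negation]
⇔ (\lnot x4 \lor x4 \lor x4 \lor x1 \lor \lnot x4) \land (\lnot x4 \lor x4 \lor x4 \lor \lnot x1 \lor x4) \land (\lnot x4 \lor x4 \lor x1 \lor x1 \lor \lnot x4) \land (\lnot x4 \lor x4 \lor x1 \lor \lnot x1 \lor x4) \land (\lnot x2 \lor \lnot x1 \lor x4 \lor x4 \lor x1 \lor \lnot x4) \land (\lnot x2 \lor \lnot x1 \lor x4 \lor x4 \lor \lnot x1 \lor x4) \land (\lnot x2 \lor \lnot x1 \lor x4 \lor x1 \lor x1 \lor \lnot x4) \land (\lnot x2 \lor \lnot x1 \lor x4 \lor x1 \lor \lnot x1 \lor x4)   [distribute \lor over \land]
⇔ \lnot x2 \lor \lnot x1 \lor x4   [simplify]

\lnot x2 \lor \lnot x1 \lor x4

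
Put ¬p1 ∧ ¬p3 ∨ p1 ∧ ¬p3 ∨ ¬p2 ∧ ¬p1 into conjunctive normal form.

¬p1 ∧ ¬p3 ∨ p1 ∧ ¬p3 ∨ ¬p2 ∧ ¬p1
⇔ (¬p1 ∨ p1 ∨ ¬p2) ∧ (¬p1 ∨ p1 ∨ ¬p1) ∧ (¬p1 ∨ ¬p3 ∨ ¬p2) ∧ (¬p1 ∨ ¬p3 ∨ ¬p1) ∧ (¬p3 ∨ p1 ∨ ¬p2) ∧ (¬p3 ∨ p1 ∨ ¬p1) ∧ (¬p3 ∨ ¬p3 ∨ ¬p2) ∧ (¬p3 ∨ ¬p3 ∨ ¬p1)   [distribute ∨ over ∧]
⇔ (¬p1 ∨ ¬p3) ∧ (¬p3 ∨ ¬p2)   [simplify]

(¬p1 ∨ ¬p3) ∧ (¬p3 ∨ ¬p2)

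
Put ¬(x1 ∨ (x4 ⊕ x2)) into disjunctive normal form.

¬(x1 ∨ (x4 ⊕ x2))
⇔ ¬(x1 ∨ (x4 ∧ ¬x2) ∨ (¬x4 ∧ x2))
⇔ ¬x1 ∧ ¬(x4 ∧ ¬x2) ∧ ¬(¬x4 ∧ x2)
⇔ ¬x1 ∧ (¬x4 ∨ ¬¬x2) ∧ ¬(¬x4 ∧ x2)
⇔ ¬x1 ∧ (¬x4 ∨ x2) ∧ ¬(¬x4 ∧ x2)
⇔ ¬x1 ∧ (¬x4 ∨ x2) ∧ (¬¬x4 ∨ ¬x2)
⇔ ¬x1 ∧ (¬x4 ∨ x2) ∧ (x4 ∨ ¬x2)
⇔ (¬x1 ∧ ¬x4 ∧ x4) ∨ (¬x1 ∧ ¬x4 ∧ ¬x2) ∨ (¬x1 ∧ x2 ∧ x4) ∨ (¬x1 ∧ x2 ∧ ¬x2)
⇔ (¬x1 ∧ ¬x4 ∧ ¬x2) ∨ (¬x1 ∧ x2 ∧ x4)

(¬x1 ∧ ¬x4 ∧ ¬x2) ∨ (¬x1 ∧ x2 ∧ x4)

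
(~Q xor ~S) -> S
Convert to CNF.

(~Q xor ~S) -> S
= ~(~Q xor ~S) | S   [eliminate ->]
= ~((~Q | ~S) & ~(~Q & ~S)) | S   [expand xor]
= ~(~Q | ~S) | ~~(~Q & ~S) | S   [De Morgan]
= (~~Q & ~~S) | ~~(~Q & ~S) | S   [De Morgan]
= (Q & ~~S) | ~~(~Q & ~S) | S   [double negation]
= (Q & S) | ~~(~Q & ~S) | S   [double negation]
= (Q & S) | (~Q & ~S) | S   [double negation]
= (Q | ~Q | S) & (Q | ~S | S) & (S | ~Q | S) & (S | ~S | S)   [distribute | over &]
= S | ~Q   [simplify]

S | ~Q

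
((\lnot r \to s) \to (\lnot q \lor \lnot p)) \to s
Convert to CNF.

((\lnot r \to s) \to (\lnot q \lor \lnot p)) \to s
⇔ \lnot ((\lnot r \to s) \to (\lnot q \lor \lnot p)) \lor s   (eliminate \to)
⇔ \lnot (\lnot (\lnot r \to s) \lor \lnot q \lor \lnot p) \lor s   (eliminate \to)
⇔ \lnot (\lnot (\lnot \lnot r \lor s) \lor \lnot q \lor \lnot p) \lor s   (eliminate \to)
⇔ (\lnot \lnot (\lnot \lnot r \lor s) \land \lnot \lnot q \land \lnot \lnot p) \lor s   (De Morgan)
⇔ ((\lnot \lnot r \lor s) \land \lnot \lnot q \land \lnot \lnot p) \lor s   (double negation)
⇔ ((r \lor s) \land \lnot \lnot q \land \lnot \lnot p) \lor s   (double negation)
⇔ ((r \lor s) \land q \land \lnot \lnot p) \lor s   (double negation)
⇔ ((r \lor s) \land q \land p) \lor s   (double negation)
⇔ (r \lor s \lor s) \land (q \lor s) \land (p \lor s)   (distribute \lor over \land)
⇔ (r \lor s) \land (q \lor s) \land (p \lor s)   (simplify)

(r \lor s) \land (q \lor s) \land (p \lor s)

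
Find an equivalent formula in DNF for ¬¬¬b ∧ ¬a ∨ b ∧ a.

¬¬¬b ∧ ¬a ∨ b ∧ a
= ¬b ∧ ¬a ∨ b ∧ a   — double negation

¬b ∧ ¬a ∨ b ∧ a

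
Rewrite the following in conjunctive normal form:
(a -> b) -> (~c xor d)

(a | ~c | d) & (a | c | ~d) & (~b | ~c | d) & (~b | c | ~d)

(a -> b) -> (~c xor d)
= ~(a -> b) | (~c xor d)   [eliminate ->]
= ~(~a | b) | (~c xor d)   [eliminate ->]
= ~(~a | b) | ((~c | d) & ~(~c & d))   [expand xor]
= (~~a & ~b) | ((~c | d) & ~(~c & d))   [De Morgan]
= (a & ~b) | ((~c | d) & ~(~c & d))   [double negation]
= (a & ~b) | ((~c | d) & (~~c | ~d))   [De Morgan]
= (a & ~b) | ((~c | d) & (c | ~d))   [double negation]
= (a | ~c | d) & (a | c | ~d) & (~b | ~c | d) & (~b | c | ~d)   [distribute | over &]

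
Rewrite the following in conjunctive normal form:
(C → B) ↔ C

(C → B) ↔ C
= ((C → B) → C) ∧ (C → (C → B))   (eliminate ↔)
= (¬(C → B) ∨ C) ∧ (C → (C → B))   (eliminate →)
= (¬(¬C ∨ B) ∨ C) ∧ (C → (C → B))   (eliminate →)
= (¬(¬C ∨ B) ∨ C) ∧ (¬C ∨ (C → B))   (eliminate →)
= (¬(¬C ∨ B) ∨ C) ∧ (¬C ∨ ¬C ∨ B)   (eliminate →)
= ((¬¬C ∧ ¬B) ∨ C) ∧ (¬C ∨ ¬C ∨ B)   (De Morgan)
= ((C ∧ ¬B) ∨ C) ∧ (¬C ∨ ¬C ∨ B)   (double negation)
= (C ∨ C) ∧ (¬B ∨ C) ∧ (¬C ∨ ¬C ∨ B)   (distribute ∨ over ∧)
= C ∧ (¬C ∨ B)   (simplify)

C ∧ (¬C ∨ B)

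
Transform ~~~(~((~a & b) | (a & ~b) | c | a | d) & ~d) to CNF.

~~~(~((~a & b) | (a & ~b) | c | a | d) & ~d)
⇔ ~(~((~a & b) | (a & ~b) | c | a | d) & ~d)   [double negation]
⇔ ~~((~a & b) | (a & ~b) | c | a | d) | ~~d   [De Morgan]
⇔ (~a & b) | (a & ~b) | c | a | d | ~~d   [double negation]
⇔ (~a & b) | (a & ~b) | c | a | d | d   [double negation]
⇔ (~a | a | c | a | d | d) & (~a | ~b | c | a | d | d) & (b | a | c | a | d | d) & (b | ~b | c | a | d | d)   [distribute | over &]
⇔ b | a | c | d   [simplify]

b | a | c | d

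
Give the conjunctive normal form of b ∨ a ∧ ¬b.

b ∨ a ∧ ¬b
≡ (b ∨ a) ∧ (b ∨ ¬b)   (distribute ∨ over ∧)
≡ b ∨ a   (simplify)

b ∨ a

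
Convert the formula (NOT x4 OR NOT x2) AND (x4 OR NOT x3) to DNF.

(NOT x4 OR NOT x2) AND (x4 OR NOT x3)
⇔ (NOT x4 AND x4) OR (NOT x4 AND NOT x3) OR (NOT x2 AND x4) OR (NOT x2 AND NOT x3)   — distribute AND over OR
⇔ (NOT x4 AND NOT x3) OR (NOT x2 AND x4) OR (NOT x2 AND NOT x3)   — simplify

(NOT x4 AND NOT x3) OR (NOT x2 AND x4) OR (NOT x2 AND NOT x3)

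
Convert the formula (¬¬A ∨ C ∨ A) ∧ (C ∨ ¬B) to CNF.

(A ∨ C) ∧ (C ∨ ¬B)

(¬¬A ∨ C ∨ A) ∧ (C ∨ ¬B)
≡ (A ∨ C ∨ A) ∧ (C ∨ ¬B)   (double negation)
≡ (A ∨ C) ∧ (C ∨ ¬B)   (simplify)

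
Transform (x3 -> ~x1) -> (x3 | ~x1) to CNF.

x3 | ~x1

(x3 -> ~x1) -> (x3 | ~x1)
⇔ ~(x3 -> ~x1) | x3 | ~x1   [eliminate ->]
⇔ ~(~x3 | ~x1) | x3 | ~x1   [eliminate ->]
⇔ (~~x3 & ~~x1) | x3 | ~x1   [De Morgan]
⇔ (x3 & ~~x1) | x3 | ~x1   [double negation]
⇔ (x3 & x1) | x3 | ~x1   [double negation]
⇔ (x3 | x3 | ~x1) & (x1 | x3 | ~x1)   [distribute | over &]
⇔ x3 | ~x1   [simplify]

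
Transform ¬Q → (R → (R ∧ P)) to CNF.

Q ∨ ¬R ∨ P

¬Q → (R → (R ∧ P))
⇔ ¬¬Q ∨ (R → (R ∧ P))   (eliminate →)
⇔ ¬¬Q ∨ ¬R ∨ (R ∧ P)   (eliminate →)
⇔ Q ∨ ¬R ∨ (R ∧ P)   (double negation)
⇔ (Q ∨ ¬R ∨ R) ∧ (Q ∨ ¬R ∨ P)   (distribute ∨ over ∧)
⇔ Q ∨ ¬R ∨ P   (simplify)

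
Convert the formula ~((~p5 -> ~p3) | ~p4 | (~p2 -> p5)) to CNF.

~((~p5 -> ~p3) | ~p4 | (~p2 -> p5))
⇔ ~(~~p5 | ~p3 | ~p4 | (~p2 -> p5))   [eliminate ->]
⇔ ~(~~p5 | ~p3 | ~p4 | ~~p2 | p5)   [eliminate ->]
⇔ ~~~p5 & ~~p3 & ~~p4 & ~~~p2 & ~p5   [De Morgan]
⇔ ~p5 & ~~p3 & ~~p4 & ~~~p2 & ~p5   [double negation]
⇔ ~p5 & p3 & ~~p4 & ~~~p2 & ~p5   [double negation]
⇔ ~p5 & p3 & p4 & ~~~p2 & ~p5   [double negation]
⇔ ~p5 & p3 & p4 & ~p2 & ~p5   [double negation]
⇔ ~p5 & p3 & p4 & ~p2   [simplify]

~p5 & p3 & p4 & ~p2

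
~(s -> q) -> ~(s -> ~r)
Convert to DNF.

~(s -> q) -> ~(s -> ~r)
≡ ~~(s -> q) | ~(s -> ~r)   [eliminate ->]
≡ ~~(~s | q) | ~(s -> ~r)   [eliminate ->]
≡ ~~(~s | q) | ~(~s | ~r)   [eliminate ->]
≡ ~s | q | ~(~s | ~r)   [double negation]
≡ ~s | q | (~~s & ~~r)   [De Morgan]
≡ ~s | q | (s & ~~r)   [double negation]
≡ ~s | q | (s & r)   [double negation]

~s | q | (s & r)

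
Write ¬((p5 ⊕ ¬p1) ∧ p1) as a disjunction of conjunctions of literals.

¬((p5 ⊕ ¬p1) ∧ p1)
⇔ ¬((p5 ∧ ¬¬p1 ∨ ¬p5 ∧ ¬p1) ∧ p1)   — expand ⊕
⇔ ¬(p5 ∧ ¬¬p1 ∨ ¬p5 ∧ ¬p1) ∨ ¬p1   — De Morgan
⇔ ¬(p5 ∧ ¬¬p1) ∧ ¬(¬p5 ∧ ¬p1) ∨ ¬p1   — De Morgan
⇔ (¬p5 ∨ ¬¬¬p1) ∧ ¬(¬p5 ∧ ¬p1) ∨ ¬p1   — De Morgan
⇔ (¬p5 ∨ ¬p1) ∧ ¬(¬p5 ∧ ¬p1) ∨ ¬p1   — double negation
⇔ (¬p5 ∨ ¬p1) ∧ (¬¬p5 ∨ ¬¬p1) ∨ ¬p1   — De Morgan
⇔ (¬p5 ∨ ¬p1) ∧ (p5 ∨ ¬¬p1) ∨ ¬p1   — double negation
⇔ (¬p5 ∨ ¬p1) ∧ (p5 ∨ p1) ∨ ¬p1   — double negation
⇔ ¬p5 ∧ p5 ∨ ¬p5 ∧ p1 ∨ ¬p1 ∧ p5 ∨ ¬p1 ∧ p1 ∨ ¬p1   — distribute ∧ over ∨
⇔ ¬p5 ∧ p1 ∨ ¬p1   — simplify

¬p5 ∧ p1 ∨ ¬p1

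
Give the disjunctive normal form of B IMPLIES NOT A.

B IMPLIES NOT A
⇔ NOT B OR NOT A

NOT B OR NOT A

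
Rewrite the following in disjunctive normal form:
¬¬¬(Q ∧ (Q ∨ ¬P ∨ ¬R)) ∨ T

¬Q ∨ T

¬¬¬(Q ∧ (Q ∨ ¬P ∨ ¬R)) ∨ T
⇔ ¬(Q ∧ (Q ∨ ¬P ∨ ¬R)) ∨ T   [double negation]
⇔ ¬Q ∨ ¬(Q ∨ ¬P ∨ ¬R) ∨ T   [De Morgan]
⇔ ¬Q ∨ (¬Q ∧ ¬¬P ∧ ¬¬R) ∨ T   [De Morgan]
⇔ ¬Q ∨ (¬Q ∧ P ∧ ¬¬R) ∨ T   [double negation]
⇔ ¬Q ∨ (¬Q ∧ P ∧ R) ∨ T   [double negation]
⇔ ¬Q ∨ T   [simplify]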